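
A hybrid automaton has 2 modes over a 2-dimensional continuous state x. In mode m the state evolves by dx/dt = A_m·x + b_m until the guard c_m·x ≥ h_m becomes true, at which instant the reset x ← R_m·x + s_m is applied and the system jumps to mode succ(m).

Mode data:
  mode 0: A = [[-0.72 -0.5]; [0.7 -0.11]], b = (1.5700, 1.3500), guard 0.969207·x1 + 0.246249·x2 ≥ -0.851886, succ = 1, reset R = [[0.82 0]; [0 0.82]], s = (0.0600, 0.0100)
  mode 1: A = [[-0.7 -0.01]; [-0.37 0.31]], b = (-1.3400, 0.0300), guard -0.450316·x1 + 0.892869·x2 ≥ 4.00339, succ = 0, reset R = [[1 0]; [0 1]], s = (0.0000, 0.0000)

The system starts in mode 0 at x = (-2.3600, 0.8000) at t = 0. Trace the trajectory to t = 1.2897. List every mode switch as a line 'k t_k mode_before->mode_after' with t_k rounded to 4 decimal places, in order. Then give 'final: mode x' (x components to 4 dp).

Mode 0: guard c·x = -0.8519 hit at Δt = 0.5295 (t = 0.5295), x⁻ = (-1.0935, 0.8445) → reset → x⁺ = (-0.8367, 0.7025), jump to mode 1
Mode 1: flow for 0.7602 to horizon, guard not reached → x = (-1.2871, 1.2551)

1 0.5295 0->1
final: 1 -1.2871 1.2551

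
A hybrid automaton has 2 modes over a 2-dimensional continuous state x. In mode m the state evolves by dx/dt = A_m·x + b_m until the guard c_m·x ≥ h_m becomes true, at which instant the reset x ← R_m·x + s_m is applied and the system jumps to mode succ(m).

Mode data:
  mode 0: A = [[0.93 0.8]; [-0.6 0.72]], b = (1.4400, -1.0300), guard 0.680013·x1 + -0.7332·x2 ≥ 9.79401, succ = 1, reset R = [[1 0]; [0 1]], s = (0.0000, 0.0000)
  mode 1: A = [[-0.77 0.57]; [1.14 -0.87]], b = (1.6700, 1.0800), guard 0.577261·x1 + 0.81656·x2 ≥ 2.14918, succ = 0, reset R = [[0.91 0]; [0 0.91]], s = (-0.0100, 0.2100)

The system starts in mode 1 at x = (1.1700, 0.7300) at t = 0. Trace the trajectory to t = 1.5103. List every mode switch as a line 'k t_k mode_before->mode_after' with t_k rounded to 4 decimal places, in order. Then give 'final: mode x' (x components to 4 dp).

1 0.4143 1->0
final: 0 7.6906 -2.2874

Mode 1: guard c·x = 2.1492 hit at Δt = 0.4143 (t = 0.4143), x⁻ = (1.6678, 1.4530) → reset → x⁺ = (1.5077, 1.5322), jump to mode 0
Mode 0: flow for 1.0960 to horizon, guard not reached → x = (7.6906, -2.2874)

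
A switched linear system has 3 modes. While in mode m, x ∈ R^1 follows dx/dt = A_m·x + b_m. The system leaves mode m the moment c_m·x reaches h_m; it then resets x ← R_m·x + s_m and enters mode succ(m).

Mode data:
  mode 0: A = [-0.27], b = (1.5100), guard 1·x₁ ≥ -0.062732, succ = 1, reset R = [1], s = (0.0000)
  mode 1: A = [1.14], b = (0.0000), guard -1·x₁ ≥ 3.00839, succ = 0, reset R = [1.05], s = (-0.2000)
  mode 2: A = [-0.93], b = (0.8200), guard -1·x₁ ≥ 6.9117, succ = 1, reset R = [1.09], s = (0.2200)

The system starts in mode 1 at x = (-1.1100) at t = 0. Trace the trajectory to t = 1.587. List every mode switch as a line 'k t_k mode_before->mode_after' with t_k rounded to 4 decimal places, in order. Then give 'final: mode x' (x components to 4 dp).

1 0.8746 1->0
final: 0 -1.7925

Mode 1: guard c·x = 3.0084 hit at Δt = 0.8746 (t = 0.8746), x⁻ = (-3.0084) → reset → x⁺ = (-3.3588), jump to mode 0
Mode 0: flow for 0.7124 to horizon, guard not reached → x = (-1.7925)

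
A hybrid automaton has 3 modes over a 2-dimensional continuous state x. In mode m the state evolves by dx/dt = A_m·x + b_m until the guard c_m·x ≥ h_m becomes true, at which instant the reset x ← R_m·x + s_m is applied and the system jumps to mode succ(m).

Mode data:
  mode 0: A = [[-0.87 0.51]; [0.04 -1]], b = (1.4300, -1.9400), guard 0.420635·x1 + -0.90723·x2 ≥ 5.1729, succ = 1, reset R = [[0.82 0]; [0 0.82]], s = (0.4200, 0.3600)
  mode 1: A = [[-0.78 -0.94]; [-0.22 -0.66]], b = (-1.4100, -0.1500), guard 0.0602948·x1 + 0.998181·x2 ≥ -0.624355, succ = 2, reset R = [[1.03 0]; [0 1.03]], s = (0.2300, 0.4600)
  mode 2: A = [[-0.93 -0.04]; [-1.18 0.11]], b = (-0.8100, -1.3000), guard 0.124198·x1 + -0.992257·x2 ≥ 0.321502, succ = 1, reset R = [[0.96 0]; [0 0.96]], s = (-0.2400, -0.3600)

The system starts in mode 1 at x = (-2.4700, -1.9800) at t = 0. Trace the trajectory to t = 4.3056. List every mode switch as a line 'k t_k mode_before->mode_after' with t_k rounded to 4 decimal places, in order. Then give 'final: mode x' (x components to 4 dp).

Mode 1: guard c·x = -0.6244 hit at Δt = 1.5398 (t = 1.5398), x⁻ = (-1.1763, -0.5544) → reset → x⁺ = (-0.9816, -0.1111), jump to mode 2
Mode 2: guard c·x = 0.3215 hit at Δt = 1.3975 (t = 2.9373), x⁻ = (-0.8920, -0.4357) → reset → x⁺ = (-1.0963, -0.7782), jump to mode 1
Mode 1: guard c·x = -0.6244 hit at Δt = 0.4141 (t = 3.3514), x⁻ = (-1.0736, -0.5606) → reset → x⁺ = (-0.8758, -0.1175), jump to mode 2
Mode 2: flow for 0.9542 to horizon, guard not reached → x = (-0.8659, -0.4042)

1 1.5398 1->2
2 2.9373 2->1
3 3.3514 1->2
final: 2 -0.8659 -0.4042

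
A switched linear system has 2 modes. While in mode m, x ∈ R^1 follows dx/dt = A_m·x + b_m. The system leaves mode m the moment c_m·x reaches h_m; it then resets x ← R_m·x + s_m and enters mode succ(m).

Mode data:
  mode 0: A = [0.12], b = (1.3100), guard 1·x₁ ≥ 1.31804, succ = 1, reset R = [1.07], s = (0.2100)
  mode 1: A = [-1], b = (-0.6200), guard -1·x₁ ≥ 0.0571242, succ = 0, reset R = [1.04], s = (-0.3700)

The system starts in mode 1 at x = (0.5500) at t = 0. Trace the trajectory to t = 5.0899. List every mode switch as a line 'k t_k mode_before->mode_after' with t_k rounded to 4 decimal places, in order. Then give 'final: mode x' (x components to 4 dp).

Mode 1: guard c·x = 0.0571 hit at Δt = 0.7317 (t = 0.7317), x⁻ = (-0.0571) → reset → x⁺ = (-0.4294), jump to mode 0
Mode 0: guard c·x = 1.3180 hit at Δt = 1.2843 (t = 2.0160), x⁻ = (1.3180) → reset → x⁺ = (1.6203), jump to mode 1
Mode 1: guard c·x = 0.0571 hit at Δt = 1.3813 (t = 3.3973), x⁻ = (-0.0571) → reset → x⁺ = (-0.4294), jump to mode 0
Mode 0: guard c·x = 1.3180 hit at Δt = 1.2843 (t = 4.6816), x⁻ = (1.3180) → reset → x⁺ = (1.6203), jump to mode 1
Mode 1: flow for 0.4083 to horizon, guard not reached → x = (0.8693)

1 0.7317 1->0
2 2.0160 0->1
3 3.3973 1->0
4 4.6816 0->1
final: 1 0.8693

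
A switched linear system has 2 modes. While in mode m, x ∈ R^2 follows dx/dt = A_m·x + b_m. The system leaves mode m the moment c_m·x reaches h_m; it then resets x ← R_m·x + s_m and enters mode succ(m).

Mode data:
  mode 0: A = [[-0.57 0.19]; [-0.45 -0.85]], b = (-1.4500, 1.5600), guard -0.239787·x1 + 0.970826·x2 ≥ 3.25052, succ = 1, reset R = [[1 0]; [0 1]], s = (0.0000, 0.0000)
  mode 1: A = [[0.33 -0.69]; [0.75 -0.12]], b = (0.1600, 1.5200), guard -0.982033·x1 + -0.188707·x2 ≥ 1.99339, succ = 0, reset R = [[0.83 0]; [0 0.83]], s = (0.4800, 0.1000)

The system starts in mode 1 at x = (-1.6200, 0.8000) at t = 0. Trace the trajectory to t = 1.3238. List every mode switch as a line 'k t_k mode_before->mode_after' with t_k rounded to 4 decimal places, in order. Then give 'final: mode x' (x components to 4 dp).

1 0.5471 1->0
final: 0 -1.6119 1.6680

Mode 1: guard c·x = 1.9934 hit at Δt = 0.5471 (t = 0.5471), x⁻ = (-2.1838, 0.8009) → reset → x⁺ = (-1.3325, 0.7647), jump to mode 0
Mode 0: flow for 0.7767 to horizon, guard not reached → x = (-1.6119, 1.6680)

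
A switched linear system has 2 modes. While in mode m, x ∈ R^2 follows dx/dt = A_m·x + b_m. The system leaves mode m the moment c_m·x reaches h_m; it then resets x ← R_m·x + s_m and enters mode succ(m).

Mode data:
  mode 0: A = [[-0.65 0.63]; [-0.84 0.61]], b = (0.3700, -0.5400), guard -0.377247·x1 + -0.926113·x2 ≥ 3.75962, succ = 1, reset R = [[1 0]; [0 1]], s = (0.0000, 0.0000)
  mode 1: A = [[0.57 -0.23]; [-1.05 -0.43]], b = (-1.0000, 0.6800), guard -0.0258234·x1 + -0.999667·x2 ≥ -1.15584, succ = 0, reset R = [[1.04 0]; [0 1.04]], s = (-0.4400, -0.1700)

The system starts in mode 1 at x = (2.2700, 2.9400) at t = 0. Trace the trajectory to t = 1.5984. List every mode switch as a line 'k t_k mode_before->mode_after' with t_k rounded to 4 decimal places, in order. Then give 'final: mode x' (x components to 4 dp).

1 0.7534 1->0
final: 0 1.3465 -0.4599

Mode 1: guard c·x = -1.1558 hit at Δt = 0.7534 (t = 0.7534), x⁻ = (2.1080, 1.1018) → reset → x⁺ = (1.7523, 0.9758), jump to mode 0
Mode 0: flow for 0.8450 to horizon, guard not reached → x = (1.3465, -0.4599)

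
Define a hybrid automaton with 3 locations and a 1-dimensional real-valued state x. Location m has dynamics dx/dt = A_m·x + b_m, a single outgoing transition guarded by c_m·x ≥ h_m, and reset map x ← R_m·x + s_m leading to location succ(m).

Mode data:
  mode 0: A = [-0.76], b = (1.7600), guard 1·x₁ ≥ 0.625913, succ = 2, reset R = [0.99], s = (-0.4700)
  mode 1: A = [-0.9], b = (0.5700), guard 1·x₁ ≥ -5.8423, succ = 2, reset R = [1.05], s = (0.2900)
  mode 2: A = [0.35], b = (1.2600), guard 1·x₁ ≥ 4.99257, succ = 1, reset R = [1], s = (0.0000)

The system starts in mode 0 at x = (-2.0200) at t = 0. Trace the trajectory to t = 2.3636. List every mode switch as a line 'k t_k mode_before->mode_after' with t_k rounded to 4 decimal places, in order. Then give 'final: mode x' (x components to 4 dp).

1 1.2398 0->2
final: 2 1.9566

Mode 0: guard c·x = 0.6259 hit at Δt = 1.2398 (t = 1.2398), x⁻ = (0.6259) → reset → x⁺ = (0.1497), jump to mode 2
Mode 2: flow for 1.1238 to horizon, guard not reached → x = (1.9566)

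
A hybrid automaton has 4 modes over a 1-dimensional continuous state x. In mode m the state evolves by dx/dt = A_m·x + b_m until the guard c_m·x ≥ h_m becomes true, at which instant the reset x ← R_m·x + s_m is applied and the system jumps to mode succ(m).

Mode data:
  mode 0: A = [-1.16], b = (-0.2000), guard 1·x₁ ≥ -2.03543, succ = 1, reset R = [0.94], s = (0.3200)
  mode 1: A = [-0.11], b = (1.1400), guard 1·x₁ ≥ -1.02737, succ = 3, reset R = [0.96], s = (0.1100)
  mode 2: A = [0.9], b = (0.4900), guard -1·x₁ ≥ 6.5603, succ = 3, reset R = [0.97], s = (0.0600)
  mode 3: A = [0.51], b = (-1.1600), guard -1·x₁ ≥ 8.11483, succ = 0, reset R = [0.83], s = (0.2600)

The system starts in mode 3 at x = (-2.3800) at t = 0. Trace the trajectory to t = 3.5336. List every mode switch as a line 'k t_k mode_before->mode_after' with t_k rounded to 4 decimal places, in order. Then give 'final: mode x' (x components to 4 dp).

1 1.5744 3->0
2 2.6251 0->1
3 3.0659 1->3
final: 3 -1.7250

Mode 3: guard c·x = 8.1148 hit at Δt = 1.5744 (t = 1.5744), x⁻ = (-8.1148) → reset → x⁺ = (-6.4753), jump to mode 0
Mode 0: guard c·x = -2.0354 hit at Δt = 1.0507 (t = 2.6251), x⁻ = (-2.0354) → reset → x⁺ = (-1.5933), jump to mode 1
Mode 1: guard c·x = -1.0274 hit at Δt = 0.4408 (t = 3.0659), x⁻ = (-1.0274) → reset → x⁺ = (-0.8763), jump to mode 3
Mode 3: flow for 0.4677 to horizon, guard not reached → x = (-1.7250)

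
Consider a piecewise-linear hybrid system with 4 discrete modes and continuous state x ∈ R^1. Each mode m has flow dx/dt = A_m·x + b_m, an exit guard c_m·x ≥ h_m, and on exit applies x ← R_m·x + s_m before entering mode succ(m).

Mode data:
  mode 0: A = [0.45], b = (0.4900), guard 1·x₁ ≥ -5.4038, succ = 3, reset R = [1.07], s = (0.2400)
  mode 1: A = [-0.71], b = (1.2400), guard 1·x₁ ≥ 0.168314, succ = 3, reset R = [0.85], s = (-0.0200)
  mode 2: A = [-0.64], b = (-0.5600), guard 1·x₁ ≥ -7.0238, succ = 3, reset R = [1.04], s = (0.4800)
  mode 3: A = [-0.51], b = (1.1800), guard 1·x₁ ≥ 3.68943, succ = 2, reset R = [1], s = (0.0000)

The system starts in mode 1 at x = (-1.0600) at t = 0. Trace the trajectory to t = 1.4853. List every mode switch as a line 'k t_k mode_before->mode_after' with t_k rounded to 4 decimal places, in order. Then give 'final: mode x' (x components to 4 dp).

Mode 1: guard c·x = 0.1683 hit at Δt = 0.8108 (t = 0.8108), x⁻ = (0.1683) → reset → x⁺ = (0.1231), jump to mode 3
Mode 3: flow for 0.6745 to horizon, guard not reached → x = (0.7607)

1 0.8108 1->3
final: 3 0.7607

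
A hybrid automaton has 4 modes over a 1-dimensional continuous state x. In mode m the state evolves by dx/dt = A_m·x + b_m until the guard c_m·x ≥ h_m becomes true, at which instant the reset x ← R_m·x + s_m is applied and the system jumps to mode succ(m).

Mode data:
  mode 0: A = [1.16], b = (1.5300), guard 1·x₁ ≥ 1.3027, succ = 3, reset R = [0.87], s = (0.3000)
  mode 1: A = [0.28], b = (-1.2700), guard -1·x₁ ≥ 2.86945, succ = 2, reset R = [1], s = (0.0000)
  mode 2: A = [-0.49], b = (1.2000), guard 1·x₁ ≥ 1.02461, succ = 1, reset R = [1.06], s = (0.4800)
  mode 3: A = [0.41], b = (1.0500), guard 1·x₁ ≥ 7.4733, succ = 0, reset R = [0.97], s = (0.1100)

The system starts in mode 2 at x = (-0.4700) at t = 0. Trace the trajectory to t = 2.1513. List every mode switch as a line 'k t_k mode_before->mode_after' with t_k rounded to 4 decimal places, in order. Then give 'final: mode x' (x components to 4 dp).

Mode 2: guard c·x = 1.0246 hit at Δt = 1.4643 (t = 1.4643), x⁻ = (1.0246) → reset → x⁺ = (1.5661), jump to mode 1
Mode 1: flow for 0.6870 to horizon, guard not reached → x = (0.9362)

1 1.4643 2->1
final: 1 0.9362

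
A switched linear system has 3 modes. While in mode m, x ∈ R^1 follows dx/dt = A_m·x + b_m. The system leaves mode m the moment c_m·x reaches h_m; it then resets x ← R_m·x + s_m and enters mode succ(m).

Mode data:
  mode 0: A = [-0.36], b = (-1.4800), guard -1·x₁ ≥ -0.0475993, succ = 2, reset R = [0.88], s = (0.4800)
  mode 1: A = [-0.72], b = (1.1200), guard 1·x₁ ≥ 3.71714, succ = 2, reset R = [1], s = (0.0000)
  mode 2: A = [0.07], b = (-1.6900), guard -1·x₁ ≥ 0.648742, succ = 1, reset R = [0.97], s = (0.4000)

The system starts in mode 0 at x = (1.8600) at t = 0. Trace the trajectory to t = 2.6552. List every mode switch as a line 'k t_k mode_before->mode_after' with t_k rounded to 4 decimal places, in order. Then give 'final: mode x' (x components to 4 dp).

Mode 0: guard c·x = -0.0476 hit at Δt = 1.0048 (t = 1.0048), x⁻ = (0.0476) → reset → x⁺ = (0.5219), jump to mode 2
Mode 2: guard c·x = 0.6487 hit at Δt = 0.6910 (t = 1.6958), x⁻ = (-0.6487) → reset → x⁺ = (-0.2293), jump to mode 1
Mode 1: flow for 0.9594 to horizon, guard not reached → x = (0.6610)

1 1.0048 0->2
2 1.6958 2->1
final: 1 0.6610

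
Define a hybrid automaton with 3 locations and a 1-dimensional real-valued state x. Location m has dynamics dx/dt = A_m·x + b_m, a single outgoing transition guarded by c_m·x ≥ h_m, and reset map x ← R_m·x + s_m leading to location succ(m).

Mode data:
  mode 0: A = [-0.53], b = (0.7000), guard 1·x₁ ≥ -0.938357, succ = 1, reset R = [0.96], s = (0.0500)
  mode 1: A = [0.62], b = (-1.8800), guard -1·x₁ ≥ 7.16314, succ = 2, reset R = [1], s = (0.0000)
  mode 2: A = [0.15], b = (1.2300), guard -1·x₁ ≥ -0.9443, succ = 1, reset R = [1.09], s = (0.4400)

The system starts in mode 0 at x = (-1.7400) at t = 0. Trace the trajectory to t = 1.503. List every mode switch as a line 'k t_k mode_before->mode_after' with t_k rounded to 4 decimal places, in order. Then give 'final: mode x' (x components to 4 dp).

1 0.5730 0->1
final: 1 -3.8795

Mode 0: guard c·x = -0.9384 hit at Δt = 0.5730 (t = 0.5730), x⁻ = (-0.9384) → reset → x⁺ = (-0.8508), jump to mode 1
Mode 1: flow for 0.9300 to horizon, guard not reached → x = (-3.8795)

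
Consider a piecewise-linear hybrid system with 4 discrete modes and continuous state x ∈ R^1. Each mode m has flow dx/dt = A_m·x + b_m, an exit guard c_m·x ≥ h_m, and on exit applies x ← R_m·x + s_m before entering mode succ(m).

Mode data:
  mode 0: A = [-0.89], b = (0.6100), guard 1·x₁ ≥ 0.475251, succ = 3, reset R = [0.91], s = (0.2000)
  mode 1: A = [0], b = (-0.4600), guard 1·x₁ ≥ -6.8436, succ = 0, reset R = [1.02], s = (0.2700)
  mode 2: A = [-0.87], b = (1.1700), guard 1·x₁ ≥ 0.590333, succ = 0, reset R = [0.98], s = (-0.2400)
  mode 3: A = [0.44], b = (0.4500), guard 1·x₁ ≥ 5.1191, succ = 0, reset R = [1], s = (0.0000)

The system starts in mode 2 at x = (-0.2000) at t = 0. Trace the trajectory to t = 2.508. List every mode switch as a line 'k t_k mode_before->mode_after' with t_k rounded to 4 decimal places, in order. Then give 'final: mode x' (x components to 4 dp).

Mode 2: guard c·x = 0.5903 hit at Δt = 0.8237 (t = 0.8237), x⁻ = (0.5903) → reset → x⁺ = (0.3385), jump to mode 0
Mode 0: guard c·x = 0.4753 hit at Δt = 0.5631 (t = 1.3868), x⁻ = (0.4753) → reset → x⁺ = (0.6325), jump to mode 3
Mode 3: flow for 1.1212 to horizon, guard not reached → x = (1.6881)

1 0.8237 2->0
2 1.3868 0->3
final: 3 1.6881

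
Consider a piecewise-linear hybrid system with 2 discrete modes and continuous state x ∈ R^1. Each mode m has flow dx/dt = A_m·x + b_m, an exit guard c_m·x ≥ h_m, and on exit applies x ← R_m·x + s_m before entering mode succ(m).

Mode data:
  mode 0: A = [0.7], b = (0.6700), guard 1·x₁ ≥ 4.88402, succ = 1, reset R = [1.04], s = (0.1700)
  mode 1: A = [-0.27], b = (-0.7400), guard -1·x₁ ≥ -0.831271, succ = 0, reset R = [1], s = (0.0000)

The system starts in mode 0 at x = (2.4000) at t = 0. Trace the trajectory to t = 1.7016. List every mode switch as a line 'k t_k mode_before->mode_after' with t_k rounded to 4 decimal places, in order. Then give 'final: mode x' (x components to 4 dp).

Mode 0: guard c·x = 4.8840 hit at Δt = 0.7912 (t = 0.7912), x⁻ = (4.8840) → reset → x⁺ = (5.2494), jump to mode 1
Mode 1: flow for 0.9104 to horizon, guard not reached → x = (3.5081)

1 0.7912 0->1
final: 1 3.5081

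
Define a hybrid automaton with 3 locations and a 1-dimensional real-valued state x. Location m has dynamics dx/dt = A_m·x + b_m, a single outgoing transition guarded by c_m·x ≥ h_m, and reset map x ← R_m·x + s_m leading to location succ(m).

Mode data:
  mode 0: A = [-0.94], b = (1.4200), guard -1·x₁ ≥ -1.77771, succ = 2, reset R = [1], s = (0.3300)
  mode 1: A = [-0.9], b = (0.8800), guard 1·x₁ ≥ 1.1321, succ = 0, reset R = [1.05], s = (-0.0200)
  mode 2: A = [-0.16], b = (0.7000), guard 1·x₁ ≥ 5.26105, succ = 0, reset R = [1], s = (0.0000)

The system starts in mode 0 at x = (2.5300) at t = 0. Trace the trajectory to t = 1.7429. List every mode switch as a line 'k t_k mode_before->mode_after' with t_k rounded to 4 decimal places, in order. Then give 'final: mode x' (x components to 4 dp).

Mode 0: guard c·x = -1.7777 hit at Δt = 1.4249 (t = 1.4249), x⁻ = (1.7777) → reset → x⁺ = (2.1077), jump to mode 2
Mode 2: flow for 0.3180 to horizon, guard not reached → x = (2.2202)

1 1.4249 0->2
final: 2 2.2202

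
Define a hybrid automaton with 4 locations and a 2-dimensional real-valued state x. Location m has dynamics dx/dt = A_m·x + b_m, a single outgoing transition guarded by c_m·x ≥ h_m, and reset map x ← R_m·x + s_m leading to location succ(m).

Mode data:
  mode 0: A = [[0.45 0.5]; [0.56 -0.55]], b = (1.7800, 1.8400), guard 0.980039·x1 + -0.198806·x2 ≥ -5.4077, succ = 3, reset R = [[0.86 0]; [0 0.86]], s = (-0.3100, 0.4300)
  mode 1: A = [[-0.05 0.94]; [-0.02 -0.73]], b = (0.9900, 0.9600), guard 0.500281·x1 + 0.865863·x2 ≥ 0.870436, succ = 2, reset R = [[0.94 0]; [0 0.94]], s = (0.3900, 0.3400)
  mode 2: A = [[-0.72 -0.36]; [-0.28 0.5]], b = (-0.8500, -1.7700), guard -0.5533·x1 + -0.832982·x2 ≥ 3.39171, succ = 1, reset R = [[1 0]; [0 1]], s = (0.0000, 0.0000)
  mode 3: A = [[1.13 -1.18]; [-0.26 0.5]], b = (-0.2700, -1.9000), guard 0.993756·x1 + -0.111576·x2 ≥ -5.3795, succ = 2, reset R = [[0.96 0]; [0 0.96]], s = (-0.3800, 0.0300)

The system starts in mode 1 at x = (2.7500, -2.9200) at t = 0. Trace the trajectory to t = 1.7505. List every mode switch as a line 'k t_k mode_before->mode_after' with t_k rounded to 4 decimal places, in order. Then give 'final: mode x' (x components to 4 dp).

Mode 1: guard c·x = 0.8704 hit at Δt = 1.3897 (t = 1.3897), x⁻ = (2.1863, -0.2580) → reset → x⁺ = (2.4452, 0.0975), jump to mode 2
Mode 2: flow for 0.3608 to horizon, guard not reached → x = (1.6578, -0.8085)

1 1.3897 1->2
final: 2 1.6578 -0.8085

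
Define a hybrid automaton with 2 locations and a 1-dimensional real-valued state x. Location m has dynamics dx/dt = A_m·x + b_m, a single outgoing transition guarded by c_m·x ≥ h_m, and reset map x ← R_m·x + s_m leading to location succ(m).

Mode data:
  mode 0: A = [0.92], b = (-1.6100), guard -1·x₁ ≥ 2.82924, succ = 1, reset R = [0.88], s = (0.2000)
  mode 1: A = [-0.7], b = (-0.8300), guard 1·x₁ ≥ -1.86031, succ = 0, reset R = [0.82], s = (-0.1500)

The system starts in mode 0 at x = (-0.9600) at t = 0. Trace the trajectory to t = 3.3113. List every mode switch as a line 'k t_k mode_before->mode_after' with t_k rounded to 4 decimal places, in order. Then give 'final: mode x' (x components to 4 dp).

Mode 0: guard c·x = 2.8292 hit at Δt = 0.5702 (t = 0.5702), x⁻ = (-2.8292) → reset → x⁺ = (-2.2897), jump to mode 1
Mode 1: guard c·x = -1.8603 hit at Δt = 0.7037 (t = 1.2739), x⁻ = (-1.8603) → reset → x⁺ = (-1.6755), jump to mode 0
Mode 0: guard c·x = 2.8292 hit at Δt = 0.3155 (t = 1.5895), x⁻ = (-2.8292) → reset → x⁺ = (-2.2897), jump to mode 1
Mode 1: guard c·x = -1.8603 hit at Δt = 0.7037 (t = 2.2932), x⁻ = (-1.8603) → reset → x⁺ = (-1.6755), jump to mode 0
Mode 0: guard c·x = 2.8292 hit at Δt = 0.3155 (t = 2.6087), x⁻ = (-2.8292) → reset → x⁺ = (-2.2897), jump to mode 1
Mode 1: flow for 0.7026 to horizon, guard not reached → x = (-1.8608)

1 0.5702 0->1
2 1.2739 1->0
3 1.5895 0->1
4 2.2932 1->0
5 2.6087 0->1
final: 1 -1.8608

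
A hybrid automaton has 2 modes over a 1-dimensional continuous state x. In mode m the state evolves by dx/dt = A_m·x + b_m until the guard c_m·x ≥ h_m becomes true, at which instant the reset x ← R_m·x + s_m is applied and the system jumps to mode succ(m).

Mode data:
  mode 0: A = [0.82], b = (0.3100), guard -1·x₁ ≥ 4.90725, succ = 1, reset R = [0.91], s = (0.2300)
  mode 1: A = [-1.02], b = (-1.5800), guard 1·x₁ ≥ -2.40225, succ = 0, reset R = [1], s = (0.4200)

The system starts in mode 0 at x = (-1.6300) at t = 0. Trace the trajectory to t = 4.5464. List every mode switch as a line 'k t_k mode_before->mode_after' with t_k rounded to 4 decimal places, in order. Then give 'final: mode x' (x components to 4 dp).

1 1.5681 0->1
2 2.6926 1->0
3 3.9584 0->1
final: 1 -3.0237

Mode 0: guard c·x = 4.9073 hit at Δt = 1.5681 (t = 1.5681), x⁻ = (-4.9073) → reset → x⁺ = (-4.2356), jump to mode 1
Mode 1: guard c·x = -2.4022 hit at Δt = 1.1245 (t = 2.6926), x⁻ = (-2.4023) → reset → x⁺ = (-1.9823), jump to mode 0
Mode 0: guard c·x = 4.9073 hit at Δt = 1.2658 (t = 3.9584), x⁻ = (-4.9073) → reset → x⁺ = (-4.2356), jump to mode 1
Mode 1: flow for 0.5880 to horizon, guard not reached → x = (-3.0237)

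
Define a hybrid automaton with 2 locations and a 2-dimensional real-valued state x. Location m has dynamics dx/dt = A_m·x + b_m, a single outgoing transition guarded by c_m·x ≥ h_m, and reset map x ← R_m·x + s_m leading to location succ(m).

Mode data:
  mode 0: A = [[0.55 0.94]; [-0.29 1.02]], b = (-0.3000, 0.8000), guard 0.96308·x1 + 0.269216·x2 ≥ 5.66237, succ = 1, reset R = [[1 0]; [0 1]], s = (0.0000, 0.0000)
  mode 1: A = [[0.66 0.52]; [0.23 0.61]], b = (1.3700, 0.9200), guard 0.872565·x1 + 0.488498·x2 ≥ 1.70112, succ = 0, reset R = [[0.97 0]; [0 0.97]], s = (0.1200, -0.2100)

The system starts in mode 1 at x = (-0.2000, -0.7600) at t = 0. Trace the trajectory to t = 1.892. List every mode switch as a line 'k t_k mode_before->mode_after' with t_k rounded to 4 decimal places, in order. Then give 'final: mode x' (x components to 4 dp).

Mode 1: guard c·x = 1.7011 hit at Δt = 1.2466 (t = 1.2466), x⁻ = (1.7818, 0.2996) → reset → x⁺ = (1.8484, 0.0806), jump to mode 0
Mode 0: flow for 0.6454 to horizon, guard not reached → x = (2.5436, 0.3234)

1 1.2466 1->0
final: 0 2.5436 0.3234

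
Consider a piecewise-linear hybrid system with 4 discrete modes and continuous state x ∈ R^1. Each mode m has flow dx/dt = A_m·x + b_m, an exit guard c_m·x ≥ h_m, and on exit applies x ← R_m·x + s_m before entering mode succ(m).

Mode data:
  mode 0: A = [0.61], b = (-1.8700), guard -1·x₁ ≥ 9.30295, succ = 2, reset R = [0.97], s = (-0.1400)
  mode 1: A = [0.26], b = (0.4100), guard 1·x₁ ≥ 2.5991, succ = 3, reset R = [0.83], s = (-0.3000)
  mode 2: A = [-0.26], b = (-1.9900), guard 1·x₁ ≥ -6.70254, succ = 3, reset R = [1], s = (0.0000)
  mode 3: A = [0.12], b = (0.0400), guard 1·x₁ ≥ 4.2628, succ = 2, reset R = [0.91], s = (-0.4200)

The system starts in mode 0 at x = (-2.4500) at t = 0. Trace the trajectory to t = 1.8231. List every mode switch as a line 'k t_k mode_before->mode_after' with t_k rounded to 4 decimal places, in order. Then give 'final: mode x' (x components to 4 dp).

Mode 0: guard c·x = 9.3029 hit at Δt = 1.3239 (t = 1.3239), x⁻ = (-9.3029) → reset → x⁺ = (-9.1639), jump to mode 2
Mode 2: flow for 0.4992 to horizon, guard not reached → x = (-8.9801)

1 1.3239 0->2
final: 2 -8.9801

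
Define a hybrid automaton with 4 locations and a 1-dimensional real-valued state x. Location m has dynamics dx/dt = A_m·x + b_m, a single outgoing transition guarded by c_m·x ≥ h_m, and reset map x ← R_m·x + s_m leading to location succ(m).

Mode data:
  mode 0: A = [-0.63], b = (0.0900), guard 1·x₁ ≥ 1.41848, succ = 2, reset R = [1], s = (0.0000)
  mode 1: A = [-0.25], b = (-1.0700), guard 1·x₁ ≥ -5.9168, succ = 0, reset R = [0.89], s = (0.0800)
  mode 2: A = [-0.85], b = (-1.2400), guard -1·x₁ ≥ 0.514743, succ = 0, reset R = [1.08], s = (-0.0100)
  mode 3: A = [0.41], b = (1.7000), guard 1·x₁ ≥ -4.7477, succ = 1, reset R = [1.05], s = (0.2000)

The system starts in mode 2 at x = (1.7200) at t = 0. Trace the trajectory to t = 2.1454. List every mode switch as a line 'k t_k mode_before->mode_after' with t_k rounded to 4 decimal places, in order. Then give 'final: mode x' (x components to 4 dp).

Mode 2: guard c·x = 0.5147 hit at Δt = 1.4283 (t = 1.4283), x⁻ = (-0.5147) → reset → x⁺ = (-0.5659), jump to mode 0
Mode 0: flow for 0.7171 to horizon, guard not reached → x = (-0.3083)

1 1.4283 2->0
final: 0 -0.3083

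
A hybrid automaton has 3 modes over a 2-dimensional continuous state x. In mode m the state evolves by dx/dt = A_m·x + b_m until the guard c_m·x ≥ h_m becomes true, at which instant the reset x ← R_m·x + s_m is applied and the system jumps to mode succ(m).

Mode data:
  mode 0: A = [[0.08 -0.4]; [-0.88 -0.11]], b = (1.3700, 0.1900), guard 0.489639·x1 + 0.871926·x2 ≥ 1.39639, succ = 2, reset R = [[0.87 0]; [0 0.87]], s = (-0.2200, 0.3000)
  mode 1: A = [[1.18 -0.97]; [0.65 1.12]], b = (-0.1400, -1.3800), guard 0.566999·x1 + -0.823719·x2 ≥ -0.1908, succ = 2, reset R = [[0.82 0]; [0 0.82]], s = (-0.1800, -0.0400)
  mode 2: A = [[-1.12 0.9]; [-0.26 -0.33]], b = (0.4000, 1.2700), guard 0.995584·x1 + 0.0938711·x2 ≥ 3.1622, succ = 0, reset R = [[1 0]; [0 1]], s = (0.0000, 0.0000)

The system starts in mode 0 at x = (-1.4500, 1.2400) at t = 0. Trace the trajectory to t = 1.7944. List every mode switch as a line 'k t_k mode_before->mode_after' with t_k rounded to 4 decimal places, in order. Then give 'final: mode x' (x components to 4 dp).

Mode 0: guard c·x = 1.3964 hit at Δt = 0.8626 (t = 0.8626), x⁻ = (-0.9444, 2.1318) → reset → x⁺ = (-1.0416, 2.1547), jump to mode 2
Mode 2: flow for 0.9318 to horizon, guard not reached → x = (1.1330, 2.5487)

1 0.8626 0->2
final: 2 1.1330 2.5487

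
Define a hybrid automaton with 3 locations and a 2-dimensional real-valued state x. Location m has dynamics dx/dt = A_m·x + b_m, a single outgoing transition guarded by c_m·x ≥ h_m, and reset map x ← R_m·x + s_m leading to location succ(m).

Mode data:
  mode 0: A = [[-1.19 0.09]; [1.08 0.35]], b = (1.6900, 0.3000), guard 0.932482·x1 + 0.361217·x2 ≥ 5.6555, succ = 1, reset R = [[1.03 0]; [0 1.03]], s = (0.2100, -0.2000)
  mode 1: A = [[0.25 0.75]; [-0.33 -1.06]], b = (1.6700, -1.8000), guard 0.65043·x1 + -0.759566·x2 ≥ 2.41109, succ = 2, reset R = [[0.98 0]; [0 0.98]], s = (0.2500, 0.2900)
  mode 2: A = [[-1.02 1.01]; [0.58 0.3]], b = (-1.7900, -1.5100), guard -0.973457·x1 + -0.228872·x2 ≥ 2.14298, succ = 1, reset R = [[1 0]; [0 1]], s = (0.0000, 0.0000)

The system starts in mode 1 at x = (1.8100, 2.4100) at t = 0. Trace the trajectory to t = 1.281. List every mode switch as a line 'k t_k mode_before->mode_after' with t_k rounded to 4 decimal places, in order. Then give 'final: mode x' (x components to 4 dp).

1 0.6017 1->2
final: 2 1.3009 0.3618

Mode 1: guard c·x = 2.4111 hit at Δt = 0.6017 (t = 0.6017), x⁻ = (3.7537, 0.0400) → reset → x⁺ = (3.9286, 0.3292), jump to mode 2
Mode 2: flow for 0.6793 to horizon, guard not reached → x = (1.3009, 0.3618)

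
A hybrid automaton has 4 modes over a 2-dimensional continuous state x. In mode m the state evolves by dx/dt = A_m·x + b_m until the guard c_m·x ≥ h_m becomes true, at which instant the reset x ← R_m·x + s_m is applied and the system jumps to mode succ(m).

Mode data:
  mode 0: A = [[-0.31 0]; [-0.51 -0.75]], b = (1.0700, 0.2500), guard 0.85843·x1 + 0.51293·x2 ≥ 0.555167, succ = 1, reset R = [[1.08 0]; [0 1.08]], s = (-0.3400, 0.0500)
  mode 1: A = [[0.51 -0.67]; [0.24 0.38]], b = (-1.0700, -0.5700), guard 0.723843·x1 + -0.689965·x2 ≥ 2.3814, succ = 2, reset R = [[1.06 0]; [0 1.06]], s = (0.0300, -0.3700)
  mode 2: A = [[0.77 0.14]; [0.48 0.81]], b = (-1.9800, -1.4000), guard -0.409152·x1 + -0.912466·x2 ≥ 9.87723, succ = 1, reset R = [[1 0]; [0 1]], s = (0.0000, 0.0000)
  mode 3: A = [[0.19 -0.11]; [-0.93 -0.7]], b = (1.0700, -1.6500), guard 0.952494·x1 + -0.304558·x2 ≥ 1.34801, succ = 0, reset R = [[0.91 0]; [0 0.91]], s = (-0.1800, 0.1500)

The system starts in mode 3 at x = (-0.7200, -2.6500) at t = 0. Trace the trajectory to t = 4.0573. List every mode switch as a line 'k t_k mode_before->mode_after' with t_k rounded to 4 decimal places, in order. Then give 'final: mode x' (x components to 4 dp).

Mode 3: guard c·x = 1.3480 hit at Δt = 1.0051 (t = 1.0051), x⁻ = (0.6142, -2.5052) → reset → x⁺ = (0.3789, -2.1297), jump to mode 0
Mode 0: guard c·x = 0.5552 hit at Δt = 1.1359 (t = 2.1410), x⁻ = (1.2909, -1.0781) → reset → x⁺ = (1.0542, -1.1144), jump to mode 1
Mode 1: guard c·x = 2.3814 hit at Δt = 0.8783 (t = 3.0193), x⁻ = (1.5331, -1.8431) → reset → x⁺ = (1.6551, -2.3237), jump to mode 2
Mode 2: flow for 1.0380 to horizon, guard not reached → x = (-0.3399, -6.9032)

1 1.0051 3->0
2 2.1410 0->1
3 3.0193 1->2
final: 2 -0.3399 -6.9032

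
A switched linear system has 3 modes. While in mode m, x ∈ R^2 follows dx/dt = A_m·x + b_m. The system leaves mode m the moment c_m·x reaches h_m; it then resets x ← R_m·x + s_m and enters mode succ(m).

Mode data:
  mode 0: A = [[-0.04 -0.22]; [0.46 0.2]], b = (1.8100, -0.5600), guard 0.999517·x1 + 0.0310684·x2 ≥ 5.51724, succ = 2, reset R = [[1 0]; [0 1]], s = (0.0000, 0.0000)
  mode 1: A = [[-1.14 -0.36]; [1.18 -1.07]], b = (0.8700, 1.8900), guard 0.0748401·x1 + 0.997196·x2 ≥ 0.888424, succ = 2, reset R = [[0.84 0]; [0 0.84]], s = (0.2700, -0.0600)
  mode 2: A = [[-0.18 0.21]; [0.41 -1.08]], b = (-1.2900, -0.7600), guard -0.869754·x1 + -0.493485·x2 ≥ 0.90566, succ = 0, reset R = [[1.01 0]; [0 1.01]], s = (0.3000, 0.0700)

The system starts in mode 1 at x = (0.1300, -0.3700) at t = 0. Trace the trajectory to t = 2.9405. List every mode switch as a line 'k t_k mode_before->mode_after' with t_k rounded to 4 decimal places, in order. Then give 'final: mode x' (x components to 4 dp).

1 0.6390 1->2
2 1.7840 2->0
final: 0 1.6949 -0.8001

Mode 1: guard c·x = 0.8884 hit at Δt = 0.6390 (t = 0.6390), x⁻ = (0.3966, 0.8612) → reset → x⁺ = (0.6032, 0.6634), jump to mode 2
Mode 2: guard c·x = 0.9057 hit at Δt = 1.1450 (t = 1.7840), x⁻ = (-0.8275, -0.3768) → reset → x⁺ = (-0.5358, -0.3106), jump to mode 0
Mode 0: flow for 1.1565 to horizon, guard not reached → x = (1.6949, -0.8001)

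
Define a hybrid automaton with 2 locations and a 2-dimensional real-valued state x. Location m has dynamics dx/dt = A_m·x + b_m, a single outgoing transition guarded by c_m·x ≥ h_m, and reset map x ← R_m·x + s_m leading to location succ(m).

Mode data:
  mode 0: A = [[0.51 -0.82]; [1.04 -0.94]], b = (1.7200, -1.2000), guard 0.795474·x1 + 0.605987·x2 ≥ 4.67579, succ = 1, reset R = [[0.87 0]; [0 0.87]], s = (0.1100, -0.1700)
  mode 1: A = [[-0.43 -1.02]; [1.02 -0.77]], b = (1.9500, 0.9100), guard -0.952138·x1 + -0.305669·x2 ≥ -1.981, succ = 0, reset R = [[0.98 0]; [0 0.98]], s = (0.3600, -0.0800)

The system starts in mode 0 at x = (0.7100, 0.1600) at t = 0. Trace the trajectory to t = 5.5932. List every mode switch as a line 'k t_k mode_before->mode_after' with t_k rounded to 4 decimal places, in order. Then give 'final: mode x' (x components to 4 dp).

1 1.5207 0->1
2 2.9944 1->0
3 5.1109 0->1
final: 1 2.9041 2.8986

Mode 0: guard c·x = 4.6758 hit at Δt = 1.5207 (t = 1.5207), x⁻ = (4.6398, 1.6253) → reset → x⁺ = (4.1467, 1.2440), jump to mode 1
Mode 1: guard c·x = -1.9810 hit at Δt = 1.4737 (t = 2.9944), x⁻ = (1.0187, 3.3075) → reset → x⁺ = (1.3584, 3.1614), jump to mode 0
Mode 0: guard c·x = 4.6758 hit at Δt = 2.1165 (t = 5.1109), x⁻ = (4.2739, 2.1057) → reset → x⁺ = (3.8283, 1.6620), jump to mode 1
Mode 1: flow for 0.4823 to horizon, guard not reached → x = (2.9041, 2.8986)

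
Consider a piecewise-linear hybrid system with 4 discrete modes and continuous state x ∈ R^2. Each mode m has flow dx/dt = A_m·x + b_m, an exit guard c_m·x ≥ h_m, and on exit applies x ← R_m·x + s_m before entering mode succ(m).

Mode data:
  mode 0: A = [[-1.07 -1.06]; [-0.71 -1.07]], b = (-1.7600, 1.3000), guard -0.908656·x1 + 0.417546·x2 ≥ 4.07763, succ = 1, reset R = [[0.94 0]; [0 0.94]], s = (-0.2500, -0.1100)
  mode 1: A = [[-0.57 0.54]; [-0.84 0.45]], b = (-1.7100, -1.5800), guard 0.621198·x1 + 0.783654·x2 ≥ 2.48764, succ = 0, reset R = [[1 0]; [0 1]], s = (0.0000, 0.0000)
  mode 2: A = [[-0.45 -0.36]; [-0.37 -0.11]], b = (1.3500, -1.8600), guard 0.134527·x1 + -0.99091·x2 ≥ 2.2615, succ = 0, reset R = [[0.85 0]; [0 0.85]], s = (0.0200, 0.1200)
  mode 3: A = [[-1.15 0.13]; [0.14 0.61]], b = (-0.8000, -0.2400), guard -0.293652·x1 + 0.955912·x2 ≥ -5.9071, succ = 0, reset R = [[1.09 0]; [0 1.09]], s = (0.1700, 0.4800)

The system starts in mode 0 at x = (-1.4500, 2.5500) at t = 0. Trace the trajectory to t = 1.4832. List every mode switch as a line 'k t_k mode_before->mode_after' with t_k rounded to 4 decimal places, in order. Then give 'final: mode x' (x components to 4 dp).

1 0.9268 0->1
final: 1 -2.3764 3.7392

Mode 0: guard c·x = 4.0776 hit at Δt = 0.9268 (t = 0.9268), x⁻ = (-3.2057, 2.7895) → reset → x⁺ = (-3.2634, 2.5121), jump to mode 1
Mode 1: flow for 0.5564 to horizon, guard not reached → x = (-2.3764, 3.7392)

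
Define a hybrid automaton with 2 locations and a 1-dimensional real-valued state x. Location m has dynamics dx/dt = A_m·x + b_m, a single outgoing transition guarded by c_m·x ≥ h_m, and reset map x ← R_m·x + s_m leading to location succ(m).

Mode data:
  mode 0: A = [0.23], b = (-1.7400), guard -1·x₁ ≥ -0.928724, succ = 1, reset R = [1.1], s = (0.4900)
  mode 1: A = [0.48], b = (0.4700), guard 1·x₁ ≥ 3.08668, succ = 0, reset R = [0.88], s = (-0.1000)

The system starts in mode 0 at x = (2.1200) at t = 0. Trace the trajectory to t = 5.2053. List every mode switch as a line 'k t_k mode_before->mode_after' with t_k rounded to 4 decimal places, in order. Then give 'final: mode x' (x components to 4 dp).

Mode 0: guard c·x = -0.9287 hit at Δt = 0.8602 (t = 0.8602), x⁻ = (0.9287) → reset → x⁺ = (1.5116), jump to mode 1
Mode 1: guard c·x = 3.0867 hit at Δt = 1.0209 (t = 1.8811), x⁻ = (3.0867) → reset → x⁺ = (2.6163), jump to mode 0
Mode 0: guard c·x = -0.9287 hit at Δt = 1.2757 (t = 3.1568), x⁻ = (0.9287) → reset → x⁺ = (1.5116), jump to mode 1
Mode 1: guard c·x = 3.0867 hit at Δt = 1.0209 (t = 4.1777), x⁻ = (3.0867) → reset → x⁺ = (2.6163), jump to mode 0
Mode 0: flow for 1.0276 to horizon, guard not reached → x = (1.2968)

1 0.8602 0->1
2 1.8811 1->0
3 3.1568 0->1
4 4.1777 1->0
final: 0 1.2968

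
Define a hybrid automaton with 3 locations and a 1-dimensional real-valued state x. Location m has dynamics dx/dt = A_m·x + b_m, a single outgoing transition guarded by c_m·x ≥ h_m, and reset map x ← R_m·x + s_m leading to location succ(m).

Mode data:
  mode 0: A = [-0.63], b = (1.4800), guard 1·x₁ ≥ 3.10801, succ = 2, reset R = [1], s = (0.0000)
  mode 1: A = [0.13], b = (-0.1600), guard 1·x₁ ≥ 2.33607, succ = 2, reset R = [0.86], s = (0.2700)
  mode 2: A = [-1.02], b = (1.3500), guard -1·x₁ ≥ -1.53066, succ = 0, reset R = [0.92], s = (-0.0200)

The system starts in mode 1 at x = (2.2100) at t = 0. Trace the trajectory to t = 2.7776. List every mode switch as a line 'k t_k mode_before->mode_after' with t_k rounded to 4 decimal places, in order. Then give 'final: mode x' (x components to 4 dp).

Mode 1: guard c·x = 2.3361 hit at Δt = 0.9316 (t = 0.9316), x⁻ = (2.3361) → reset → x⁺ = (2.2790), jump to mode 2
Mode 2: guard c·x = -1.5307 hit at Δt = 1.4989 (t = 2.4305), x⁻ = (1.5307) → reset → x⁺ = (1.3882), jump to mode 0
Mode 0: flow for 0.3471 to horizon, guard not reached → x = (1.5770)

1 0.9316 1->2
2 2.4305 2->0
final: 0 1.5770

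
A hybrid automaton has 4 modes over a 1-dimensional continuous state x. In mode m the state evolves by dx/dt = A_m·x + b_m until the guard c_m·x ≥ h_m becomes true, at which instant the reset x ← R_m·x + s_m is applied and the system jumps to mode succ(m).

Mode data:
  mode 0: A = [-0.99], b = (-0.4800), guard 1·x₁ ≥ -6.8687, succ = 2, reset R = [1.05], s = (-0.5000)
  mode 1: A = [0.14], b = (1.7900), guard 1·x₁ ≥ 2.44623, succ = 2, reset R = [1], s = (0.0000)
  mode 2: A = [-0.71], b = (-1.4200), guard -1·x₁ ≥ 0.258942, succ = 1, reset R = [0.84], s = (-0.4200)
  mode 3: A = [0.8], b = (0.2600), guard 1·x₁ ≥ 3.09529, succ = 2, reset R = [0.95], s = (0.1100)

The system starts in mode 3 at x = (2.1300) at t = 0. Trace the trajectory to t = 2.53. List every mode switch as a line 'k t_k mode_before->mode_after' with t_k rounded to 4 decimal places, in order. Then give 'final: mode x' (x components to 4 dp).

Mode 3: guard c·x = 3.0953 hit at Δt = 0.4145 (t = 0.4145), x⁻ = (3.0953) → reset → x⁺ = (3.0505), jump to mode 2
Mode 2: guard c·x = 0.2589 hit at Δt = 1.5000 (t = 1.9145), x⁻ = (-0.2589) → reset → x⁺ = (-0.6375), jump to mode 1
Mode 1: flow for 0.6155 to horizon, guard not reached → x = (0.4557)

1 0.4145 3->2
2 1.9145 2->1
final: 1 0.4557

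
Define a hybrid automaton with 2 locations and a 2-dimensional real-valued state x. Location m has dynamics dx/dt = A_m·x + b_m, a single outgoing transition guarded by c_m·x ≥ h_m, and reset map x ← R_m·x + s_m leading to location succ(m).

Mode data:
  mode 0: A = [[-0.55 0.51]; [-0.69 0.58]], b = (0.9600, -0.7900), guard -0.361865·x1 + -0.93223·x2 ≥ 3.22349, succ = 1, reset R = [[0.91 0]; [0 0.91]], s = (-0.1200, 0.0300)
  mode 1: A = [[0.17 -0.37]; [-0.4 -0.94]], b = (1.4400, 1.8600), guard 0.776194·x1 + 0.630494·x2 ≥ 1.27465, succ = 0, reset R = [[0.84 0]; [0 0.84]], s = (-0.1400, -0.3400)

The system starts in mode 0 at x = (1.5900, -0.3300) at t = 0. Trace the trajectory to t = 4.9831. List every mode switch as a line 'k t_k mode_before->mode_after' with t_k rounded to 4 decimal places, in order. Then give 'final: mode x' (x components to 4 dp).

Mode 0: guard c·x = 3.2235 hit at Δt = 1.2286 (t = 1.2286), x⁻ = (0.7172, -3.7362) → reset → x⁺ = (0.5326, -3.3700), jump to mode 1
Mode 1: guard c·x = 1.2747 hit at Δt = 0.7774 (t = 2.0060), x⁻ = (2.4182, -0.9554) → reset → x⁺ = (1.8913, -1.1425), jump to mode 0
Mode 0: guard c·x = 3.2235 hit at Δt = 0.8348 (t = 2.8408), x⁻ = (0.9747, -3.8362) → reset → x⁺ = (0.7670, -3.4609), jump to mode 1
Mode 1: guard c·x = 1.2747 hit at Δt = 0.7212 (t = 3.5620), x⁻ = (2.5860, -1.1619) → reset → x⁺ = (2.0322, -1.3160), jump to mode 0
Mode 0: guard c·x = 3.2235 hit at Δt = 0.7594 (t = 4.3214), x⁻ = (1.0997, -3.8847) → reset → x⁺ = (0.8808, -3.5051), jump to mode 1
Mode 1: flow for 0.6617 to horizon, guard not reached → x = (2.5870, -1.3299)

1 1.2286 0->1
2 2.0060 1->0
3 2.8408 0->1
4 3.5620 1->0
5 4.3214 0->1
final: 1 2.5870 -1.3299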